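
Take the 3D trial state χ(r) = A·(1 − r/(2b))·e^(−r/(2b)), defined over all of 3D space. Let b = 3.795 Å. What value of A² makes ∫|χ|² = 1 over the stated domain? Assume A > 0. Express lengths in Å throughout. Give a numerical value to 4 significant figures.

A^2 ≈ 0.0007280 Å^(-3)

We need A² ∫|f|² 4πr² dr = 1, taking the integral from 0 to ∞.
The angular integral contributes 4π, leaving ∫₀^∞ r²|χ|² dr.
∫|χ|² 4πr² dr = A²·(8·π·b^3).
Hence A² = 1/[8·π·b^3].
With b = 3.795: A² = 0.00072799 and A = 0.026981.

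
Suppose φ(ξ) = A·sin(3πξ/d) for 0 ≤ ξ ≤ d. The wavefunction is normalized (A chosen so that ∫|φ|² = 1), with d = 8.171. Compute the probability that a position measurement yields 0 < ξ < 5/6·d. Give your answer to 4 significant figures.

P ≈ 0.8333

P = ∫_{0}^{5/6·d} |φ(ξ)|² dξ.
Since A² = 1/(d/2), this is the region integral divided by the full normalization integral.
In terms of u = ξ/d (A² and the length scale cancel between numerator and denominator), P = [∫_{0}^{5/6} sin(3·π·u)^2 du] / [∫_{0}^{1} sin(3·π·u)^2 du].
Using ∫ sin(3·π·u)^2 du = u/2 - sin(6·π·u)/(12·π), the numerator is 5/12 and the denominator is 1/2.
The result is P = 5/6.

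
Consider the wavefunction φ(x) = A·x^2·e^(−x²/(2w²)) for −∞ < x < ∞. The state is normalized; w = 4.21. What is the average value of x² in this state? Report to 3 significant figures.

By definition ⟨x²⟩ = ∫ x^2 |φ(x)|² dx.
With ∫_{−∞}^{∞} x^(2m) e^(−αx²) dx = (2m−1)!!·√π / (2^m α^(m+1/2)), the ratio of the moment integral to the normalization integral gives ⟨x²⟩ = 5·w^2/2.
Putting w = 4.21 gives 44.31.

⟨x^2⟩ ≈ 44.3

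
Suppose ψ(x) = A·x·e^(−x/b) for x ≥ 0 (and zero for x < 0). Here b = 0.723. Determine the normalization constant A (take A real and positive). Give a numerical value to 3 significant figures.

A ≈ 3.25

We need A² ∫|f|² dx = 1, taking the integral from 0 to ∞.
With ψ = A·x·e^(−x/b), the integral evaluates to A²·[b^3/4].
Substituting b = 0.723 gives A² = 10.58, so A = 3.253.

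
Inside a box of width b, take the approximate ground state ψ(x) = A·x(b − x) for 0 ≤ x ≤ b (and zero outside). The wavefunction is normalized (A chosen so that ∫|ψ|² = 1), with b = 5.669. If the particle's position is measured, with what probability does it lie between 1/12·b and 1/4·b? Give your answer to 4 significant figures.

P ≈ 0.09843

The probability is P = ∫ |ψ|² dx over [1/12·b, 1/4·b].
Since A² = 1/(b^5/30), this is the region integral divided by the full normalization integral.
Let u = x/b; then A² and the length scale cancel, so P = ∫_{1/12}^{1/4} u^2·(1 - u)^2 du ÷ ∫_{0}^{1} u^2·(1 - u)^2 du.
An antiderivative of u^2·(1 - u)^2 is u^3·(6·u^2 - 15·u + 10)/30; evaluating from 1/12 to 1/4 gives ≈ 0.00328093, while the full integral is 1/30.
This works out to P = 0.098428.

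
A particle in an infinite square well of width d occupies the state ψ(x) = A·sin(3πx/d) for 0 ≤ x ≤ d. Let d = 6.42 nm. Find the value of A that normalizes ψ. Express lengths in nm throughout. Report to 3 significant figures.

A ≈ 0.558 nm^(-1/2)

Require ∫ |ψ|² dx = 1 over the whole domain.
With ∫₀^d sin²(nπx/d) dx = d/2, with ψ = A·sin(3πx/d), the integral evaluates to A²·[d/2].
Hence A² = 1/[d/2].
With d = 6.42: A² = 0.3115 and A = 0.5581.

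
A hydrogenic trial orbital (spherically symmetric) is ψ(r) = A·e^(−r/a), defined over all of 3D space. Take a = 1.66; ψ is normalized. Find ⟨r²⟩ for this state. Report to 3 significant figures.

⟨r^2⟩ ≈ 8.27

By definition ⟨r²⟩ = ∫ r^2 |ψ(r)|² 4πr² dr.
Evaluating both integrals, ⟨r²⟩ = 3·a^2.
With a = 1.66, ⟨r^2⟩ = 8.267.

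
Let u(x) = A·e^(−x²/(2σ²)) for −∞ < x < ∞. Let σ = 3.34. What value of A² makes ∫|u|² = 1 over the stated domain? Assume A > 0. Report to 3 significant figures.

A^2 ≈ 0.169

Normalization requires ∫|u|² dx = 1, integrated from −∞ to ∞.
Using the Gaussian integral ∫_{−∞}^{∞} e^(−αx²) dx = √(π/α), the integral (without the A² prefactor) comes out to √(π)·σ.
So A² = (√(π)·σ)^(−1).
Plugging in σ = 3.34 yields A = 0.4110.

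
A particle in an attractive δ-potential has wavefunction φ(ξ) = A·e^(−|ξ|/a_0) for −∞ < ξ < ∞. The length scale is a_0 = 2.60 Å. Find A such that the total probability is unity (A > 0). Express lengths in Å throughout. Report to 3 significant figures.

The normalization condition is ∫|φ|² dξ = 1 from −∞ to ∞.
∫|φ|² dξ = A²·(a_0).
Hence A² = 1/[a_0].
With a_0 = 2.60: A² = 0.3846 and A = 0.6202.

A ≈ 0.620 Å^(-1/2)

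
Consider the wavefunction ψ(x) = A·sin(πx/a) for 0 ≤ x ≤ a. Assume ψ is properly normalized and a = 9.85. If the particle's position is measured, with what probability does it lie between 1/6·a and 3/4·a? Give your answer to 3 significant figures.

P = ∫_{1/6·a}^{3/4·a} |ψ(x)|² dx.
The normalization integral ∫|ψ|²dx over the whole domain equals a/2·A², and A² cancels in the ratio.
Let u = x/a; then A² and the length scale cancel, so P = ∫_{1/6}^{3/4} sin(π·u)^2 du ÷ ∫_{0}^{1} sin(π·u)^2 du.
An antiderivative of sin(π·u)^2 is u/2 - sin(2·π·u)/(4·π); evaluating from 1/6 to 3/4 gives √(3)/(8·π) + 1/(4·π) + 7/24, while the full integral is 1/2.
Evaluating gives P = (3·√(3) + 6 + 7·π)/(12·π).

P ≈ 0.880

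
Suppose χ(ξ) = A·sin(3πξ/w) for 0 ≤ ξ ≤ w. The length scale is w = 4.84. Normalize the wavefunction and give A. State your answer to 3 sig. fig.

The normalization condition is ∫|χ|² dξ = 1 from 0 to w.
Carrying out the integral gives A² · w/2.
Setting this equal to 1 gives A² = 1/(w/2).
Plugging in w = 4.84 yields A = 0.6428.

A ≈ 0.643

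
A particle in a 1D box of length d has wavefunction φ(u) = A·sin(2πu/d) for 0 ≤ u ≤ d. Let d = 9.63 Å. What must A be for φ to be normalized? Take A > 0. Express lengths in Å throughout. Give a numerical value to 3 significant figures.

Normalization requires ∫|φ|² du = 1, integrated from 0 to d.
Using sin²θ = (1 − cos 2θ)/2, with φ = A·sin(2πu/d), the integral evaluates to A²·[d/2].
So A² = (d/2)^(−1).
Plugging in d = 9.63 yields A = 0.4557.

A ≈ 0.456 Å^(-1/2)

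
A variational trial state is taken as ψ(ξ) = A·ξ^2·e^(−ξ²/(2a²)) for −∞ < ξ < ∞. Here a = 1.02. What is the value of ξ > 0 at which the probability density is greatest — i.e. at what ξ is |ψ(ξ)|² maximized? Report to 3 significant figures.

ξ ≈ 1.44

Differentiate |ψ(ξ)|² with respect to ξ and set to zero.
This gives ξ = √(2)·a.
With a = 1.02, the value of ξ > 0 at which the probability density is greatest is 1.442.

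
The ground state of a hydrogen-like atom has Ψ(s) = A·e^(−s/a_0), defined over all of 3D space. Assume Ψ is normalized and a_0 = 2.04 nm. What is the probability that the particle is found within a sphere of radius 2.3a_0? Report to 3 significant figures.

Integrate the radial probability density 4πs²|Ψ|² over s ≤ 2.3a_0.
The full normalization integral is A²·[π·a_0^3] = 1, fixing A².
Substituting u = s/a_0, A², 4π and the length scale all cancel in the ratio: P = ∫_{0}^{2.3} u^2·e^(-2·u) du / ∫_{0}^{∞} u^2·e^(-2·u) du.
Using ∫ u^2·e^(-2·u) du = -(2·u^2 + 2·u + 1)·e^(-2·u)/4, the numerator is 1/4 - 809·e^(-23/5)/200 and the denominator is 1/4.
Taking the ratio yields P = 0.8374.

P ≈ 0.837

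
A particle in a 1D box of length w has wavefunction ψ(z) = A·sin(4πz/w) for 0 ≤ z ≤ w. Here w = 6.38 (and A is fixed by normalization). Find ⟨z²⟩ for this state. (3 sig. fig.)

⟨z^2⟩ ≈ 13.4

By definition ⟨z²⟩ = ∫ z^2 |ψ(z)|² dz.
With ∫₀^w sin²(nπz/w) dz = w/2, since the A² factors cancel between numerator and denominator, ⟨z²⟩ = -w^2/(32·π^2) + w^2/3.
Putting w = 6.38 gives 13.44.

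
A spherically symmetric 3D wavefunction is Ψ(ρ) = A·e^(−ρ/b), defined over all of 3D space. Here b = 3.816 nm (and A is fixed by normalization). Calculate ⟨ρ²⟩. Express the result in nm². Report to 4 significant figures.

⟨ρ^2⟩ ≈ 43.69 nm^2

By definition ⟨ρ²⟩ = ∫ ρ^2 |Ψ(ρ)|² 4πρ² dρ.
Using ∫₀^∞ ρⁿ e^(−αρ) dρ = n!/αⁿ⁺¹, since the A² factors cancel between numerator and denominator, ⟨ρ²⟩ = 3·b^2.
Putting b = 3.816 gives 43.686.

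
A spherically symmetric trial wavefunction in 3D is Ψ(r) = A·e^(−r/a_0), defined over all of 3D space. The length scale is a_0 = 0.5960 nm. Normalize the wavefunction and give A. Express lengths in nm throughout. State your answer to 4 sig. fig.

A ≈ 1.226 nm^(-3/2)

Normalization requires ∫|Ψ|² 4πr² dr = 1, integrated from 0 to ∞.
In 3D with spherical symmetry the volume element is 4πr² dr.
With ∫₀^∞ r^2 e^(−αr) dr = 2!/α^3, carrying out the integral gives A² · π·a_0^3.
So A² = (π·a_0^3)^(−1).
With a_0 = 0.5960: A² = 1.5035 and A = 1.2262.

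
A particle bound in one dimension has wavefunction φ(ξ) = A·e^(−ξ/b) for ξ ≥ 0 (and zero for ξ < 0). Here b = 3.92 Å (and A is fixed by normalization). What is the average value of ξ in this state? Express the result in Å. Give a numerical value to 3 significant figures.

⟨ξ⟩ ≈ 1.96 Å

⟨ξ⟩ = ∫ ξ |φ|² dξ over the full domain.
Recall ∫₀^∞ ξ^m e^(−ξ/β) dξ = m!·β^(m+1), since the A² factors cancel between numerator and denominator, ⟨ξ⟩ = b/2.
With b = 3.92, ⟨ξ⟩ = 1.960.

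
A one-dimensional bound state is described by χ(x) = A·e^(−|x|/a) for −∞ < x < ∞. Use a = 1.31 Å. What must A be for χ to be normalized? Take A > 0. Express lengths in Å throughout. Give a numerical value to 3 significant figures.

A ≈ 0.874 Å^(-1/2)

We need A² ∫|f|² dx = 1, taking the integral from −∞ to ∞.
With ∫₀^∞ x^0 e^(−αx) dx = 0!/α^1, ∫|χ|² dx = A²·(a).
With a = 1.31: A² = 0.7634 and A = 0.8737.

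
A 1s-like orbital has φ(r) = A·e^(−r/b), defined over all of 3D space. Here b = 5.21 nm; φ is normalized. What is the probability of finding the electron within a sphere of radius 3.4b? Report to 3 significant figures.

With dV = 4πr²dr, the probability is ∫|φ|² dV over r ≤ 3.4b.
Normalization gives A² = 1/(π·b^3).
In terms of u = r/b (A², 4π and the length scale all cancel between numerator and denominator), P = [∫_{0}^{3.4} u^2·e^(-2·u) du] / [∫_{0}^{∞} u^2·e^(-2·u) du].
Using ∫ u^2·e^(-2·u) du = -(2·u^2 + 2·u + 1)·e^(-2·u)/4, the numerator is 1/4 - 773·e^(-34/5)/100 and the denominator is 1/4.
The region integral divided by the full integral gives P = 0.9656.

P ≈ 0.966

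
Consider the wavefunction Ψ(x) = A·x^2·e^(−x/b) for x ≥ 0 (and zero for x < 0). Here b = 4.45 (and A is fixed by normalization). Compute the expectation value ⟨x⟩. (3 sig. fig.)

⟨x⟩ ≈ 11.1

By definition ⟨x⟩ = ∫ x |Ψ(x)|² dx.
Since the A² factors cancel between numerator and denominator, ⟨x⟩ = 5·b/2.
Putting b = 4.45 gives 11.13.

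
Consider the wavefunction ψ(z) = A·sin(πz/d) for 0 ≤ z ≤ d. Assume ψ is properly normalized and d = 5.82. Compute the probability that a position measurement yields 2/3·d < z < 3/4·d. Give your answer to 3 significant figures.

P ≈ 0.105

The probability is P = ∫ |ψ|² dz over [2/3·d, 3/4·d].
With A² fixed by ∫|ψ|² = 1, i.e. A² = (d/2)^(−1), substitute and integrate.
Substituting u = z/d, A² and the length scale cancel in the ratio: P = ∫_{2/3}^{3/4} sin(π·u)^2 du / ∫_{0}^{1} sin(π·u)^2 du.
Using ∫ sin(π·u)^2 du = u/2 - sin(2·π·u)/(4·π), the numerator is -√(3)/(8·π) + 1/24 + 1/(4·π) and the denominator is 1/2.
This works out to P = (-3·√(3) + π + 6)/(12·π).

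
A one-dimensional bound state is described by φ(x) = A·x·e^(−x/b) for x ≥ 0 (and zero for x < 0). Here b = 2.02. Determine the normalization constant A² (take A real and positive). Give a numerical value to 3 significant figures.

The normalization condition is ∫|φ|² dx = 1 from 0 to ∞.
With ∫₀^∞ x^2 e^(−αx) dx = 2!/α^3, carrying out the integral gives A² · b^3/4.
With b = 2.02: A² = 0.4853 and A = 0.6966.

A^2 ≈ 0.485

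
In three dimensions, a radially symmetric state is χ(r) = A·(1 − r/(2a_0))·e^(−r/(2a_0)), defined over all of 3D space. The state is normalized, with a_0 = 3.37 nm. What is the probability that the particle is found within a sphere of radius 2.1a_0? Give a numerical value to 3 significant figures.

P = ∫ |χ|² 4πr² dr over r ≤ 2.1a_0.
A² is fixed by ∫₀^∞ 4πr²|χ|² dr = 1, i.e. A² = (8·π·a_0^3)^(−1).
Let u = r/a_0; then A², 4π and the length scale all cancel, so P = ∫_{0}^{2.1} u^2·(1 - u/2)^2·e^(-u) du ÷ ∫_{0}^{∞} u^2·(1 - u/2)^2·e^(-u) du.
Using ∫ u^2·(1 - u/2)^2·e^(-u) du = -(u^4/4 + u^2 + 2·u + 2)·e^(-u), the numerator is ≈ 0.10535 and the denominator is 2.
This evaluates to P = 0.05268.

P ≈ 0.0527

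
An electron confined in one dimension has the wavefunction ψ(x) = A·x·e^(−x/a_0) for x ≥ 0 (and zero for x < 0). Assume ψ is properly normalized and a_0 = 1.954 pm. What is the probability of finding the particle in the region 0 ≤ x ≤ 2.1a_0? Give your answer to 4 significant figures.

P ≈ 0.7898

P = ∫_{0}^{2.1a_0} |ψ(x)|² dx.
Since A² = 1/(a_0^3/4), this is the region integral divided by the full normalization integral.
In terms of u = x/a_0 (A² and the length scale cancel between numerator and denominator), P = [∫_{0}^{2.1} u^2·e^(-2·u) du] / [∫_{0}^{∞} u^2·e^(-2·u) du].
An antiderivative of u^2·e^(-2·u) is -(2·u^2 + 2·u + 1)·e^(-2·u)/4; evaluating from 0 to 2.1 gives 1/4 - 701·e^(-21/5)/200, while the full integral is 1/4.
This works out to P = 0.78976.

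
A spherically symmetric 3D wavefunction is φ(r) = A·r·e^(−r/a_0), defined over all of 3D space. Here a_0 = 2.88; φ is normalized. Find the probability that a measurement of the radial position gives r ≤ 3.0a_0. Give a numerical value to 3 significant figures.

P ≈ 0.715

P = ∫ |φ|² 4πr² dr over r ≤ 3.0a_0.
A² is fixed by ∫₀^∞ 4πr²|φ|² dr = 1, i.e. A² = (3·π·a_0^5)^(−1).
Substituting u = r/a_0, A², 4π and the length scale all cancel in the ratio: P = ∫_{0}^{3.0} u^4·e^(-2·u) du / ∫_{0}^{∞} u^4·e^(-2·u) du.
An antiderivative of u^4·e^(-2·u) is -(u^4/2 + u^3 + 3·u^2/2 + 3·u/2 + 3/4)·e^(-2·u); evaluating from 0 to 3.0 gives 3/4 - 345·e^(-6)/4, while the full integral is 3/4.
The region integral divided by the full integral gives P = 0.7149.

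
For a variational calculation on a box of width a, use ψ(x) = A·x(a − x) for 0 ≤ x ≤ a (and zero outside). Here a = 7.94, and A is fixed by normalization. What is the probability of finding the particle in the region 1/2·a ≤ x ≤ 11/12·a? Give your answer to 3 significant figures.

|ψ|² is the probability density, so P = ∫_{1/2·a}^{11/12·a} |ψ|² dx.
With A² fixed by ∫|ψ|² = 1, i.e. A² = (a^5/30)^(−1), substitute and integrate.
Let u = x/a; then A² and the length scale cancel, so P = ∫_{1/2}^{11/12} u^2·(1 - u)^2 du ÷ ∫_{0}^{1} u^2·(1 - u)^2 du.
Using ∫ u^2·(1 - u)^2 du = u^3·(6·u^2 - 15·u + 10)/30, the numerator is ≈ 0.016497 and the denominator is 1/30.
Taking the ratio, P = 0.4949.

P ≈ 0.495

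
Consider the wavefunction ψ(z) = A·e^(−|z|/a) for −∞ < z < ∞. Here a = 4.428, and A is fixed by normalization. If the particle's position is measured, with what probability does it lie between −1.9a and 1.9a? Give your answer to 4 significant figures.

P ≈ 0.9776

P = ∫_{−1.9a}^{1.9a} |ψ(z)|² dz.
With A² fixed by ∫|ψ|² = 1, i.e. A² = (a)^(−1), substitute and integrate.
By symmetry take twice the z ≥ 0 contribution in numerator and denominator; the 2's cancel. In terms of u = z/a (A² and the length scale cancel between numerator and denominator), P = [∫_{0}^{1.9} e^(-2·u) du] / [∫_{0}^{∞} e^(-2·u) du].
Using ∫ e^(-2·u) du = -e^(-2·u)/2, the numerator is 1/2 - e^(-19/5)/2 and the denominator is 1/2.
This works out to P = 0.97763.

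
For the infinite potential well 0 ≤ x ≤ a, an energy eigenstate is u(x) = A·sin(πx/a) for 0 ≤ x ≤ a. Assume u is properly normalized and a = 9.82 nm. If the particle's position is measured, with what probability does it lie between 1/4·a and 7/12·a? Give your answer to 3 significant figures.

The probability is P = ∫ |u|² dx over [1/4·a, 7/12·a].
With A² fixed by ∫|u|² = 1, i.e. A² = (a/2)^(−1), substitute and integrate.
In terms of t = x/a (A² and the length scale cancel between numerator and denominator), P = [∫_{1/4}^{7/12} sin(π·t)^2 dt] / [∫_{0}^{1} sin(π·t)^2 dt].
An antiderivative of sin(π·t)^2 is t/2 - sin(2·π·t)/(4·π); evaluating from 1/4 to 7/12 gives 3/(8·π) + 1/6, while the full integral is 1/2.
Evaluating gives P = (9 + 4·π)/(12·π).

P ≈ 0.572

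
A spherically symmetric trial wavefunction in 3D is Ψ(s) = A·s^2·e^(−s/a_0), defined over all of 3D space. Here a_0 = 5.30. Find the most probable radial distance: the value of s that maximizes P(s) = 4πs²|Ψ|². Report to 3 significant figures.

Differentiate P(s) = 4πs²|Ψ|² with respect to s and set to zero.
Solving yields s = 3·a_0.
With a_0 = 5.30, the most probable radial distance is 15.90.

s ≈ 15.9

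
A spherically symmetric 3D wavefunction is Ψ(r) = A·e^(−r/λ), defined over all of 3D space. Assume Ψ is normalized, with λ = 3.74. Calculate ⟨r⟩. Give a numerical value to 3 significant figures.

⟨r⟩ = ∫ r |Ψ|² 4πr² dr over the full domain.
Evaluating both integrals, ⟨r⟩ = 3·λ/2.
Putting λ = 3.74 gives 5.610.

⟨r⟩ ≈ 5.61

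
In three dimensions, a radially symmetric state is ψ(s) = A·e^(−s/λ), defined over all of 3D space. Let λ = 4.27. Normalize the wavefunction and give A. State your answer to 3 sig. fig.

Require ∫ |ψ|² 4πs² ds = 1 over the whole domain.
In 3D with spherical symmetry the volume element is 4πs² ds.
∫|ψ|² 4πs² ds = A²·(π·λ^3).
Substituting λ = 4.27 gives A² = 0.004089, so A = 0.06394.

A ≈ 0.0639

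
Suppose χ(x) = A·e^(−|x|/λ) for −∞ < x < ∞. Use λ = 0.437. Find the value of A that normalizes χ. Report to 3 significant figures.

The normalization condition is ∫|χ|² dx = 1 from −∞ to ∞.
With ∫₀^∞ x^0 e^(−αx) dx = 0!/α^1, the integral (without the A² prefactor) comes out to λ.
Hence A² = 1/[λ].
Plugging in λ = 0.437 yields A = 1.513.

A ≈ 1.51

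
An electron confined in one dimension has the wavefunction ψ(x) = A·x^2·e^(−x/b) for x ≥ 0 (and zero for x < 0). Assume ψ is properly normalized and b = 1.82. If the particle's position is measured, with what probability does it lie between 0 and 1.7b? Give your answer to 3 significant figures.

P ≈ 0.256

The probability is P = ∫ |ψ|² dx over [0, 1.7b].
With A² fixed by ∫|ψ|² = 1, i.e. A² = (3·b^5/4)^(−1), substitute and integrate.
Substituting u = x/b, A² and the length scale cancel in the ratio: P = ∫_{0}^{1.7} u^4·e^(-2·u) du / ∫_{0}^{∞} u^4·e^(-2·u) du.
An antiderivative of u^4·e^(-2·u) is -(u^4/2 + u^3 + 3·u^2/2 + 3·u/2 + 3/4)·e^(-2·u); evaluating from 0 to 1.7 gives ≈ 0.19186, while the full integral is 3/4.
This works out to P = 0.2558.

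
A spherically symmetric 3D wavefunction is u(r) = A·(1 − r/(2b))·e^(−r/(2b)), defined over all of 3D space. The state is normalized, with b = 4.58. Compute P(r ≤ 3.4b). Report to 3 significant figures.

With dV = 4πr²dr, the probability is ∫|u|² dV over r ≤ 3.4b.
A² is fixed by ∫₀^∞ 4πr²|u|² dr = 1, i.e. A² = (8·π·b^3)^(−1).
Let t = r/b; then A², 4π and the length scale all cancel, so P = ∫_{0}^{3.4} t^2·(1 - t/2)^2·e^(-t) dt ÷ ∫_{0}^{∞} t^2·(1 - t/2)^2·e^(-t) dt.
Using ∫ t^2·(1 - t/2)^2·e^(-t) dt = -(t^4/4 + t^2 + 2·t + 2)·e^(-t), the numerator is ≈ 0.20557 and the denominator is 2.
Taking the ratio yields P = 0.1028.

P ≈ 0.103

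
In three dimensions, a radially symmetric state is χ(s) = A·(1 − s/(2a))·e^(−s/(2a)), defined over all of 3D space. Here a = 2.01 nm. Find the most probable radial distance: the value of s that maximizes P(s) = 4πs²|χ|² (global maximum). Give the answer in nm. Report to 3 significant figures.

s ≈ 10.5 nm

Differentiate P(s) = 4πs²|χ|² with respect to s and set to zero.
Solving yields s = a·(√(5) + 3).
With a = 2.01, the most probable radial distance is 10.52 nm.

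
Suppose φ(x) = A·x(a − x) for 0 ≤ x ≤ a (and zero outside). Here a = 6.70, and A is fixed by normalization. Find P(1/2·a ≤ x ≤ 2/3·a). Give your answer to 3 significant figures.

P ≈ 0.290

|φ|² is the probability density, so P = ∫_{1/2·a}^{2/3·a} |φ|² dx.
With A² fixed by ∫|φ|² = 1, i.e. A² = (a^5/30)^(−1), substitute and integrate.
Let u = x/a; then A² and the length scale cancel, so P = ∫_{1/2}^{2/3} u^2·(1 - u)^2 du ÷ ∫_{0}^{1} u^2·(1 - u)^2 du.
Using ∫ u^2·(1 - u)^2 du = u^3·(6·u^2 - 15·u + 10)/30, the numerator is 47/4860 and the denominator is 1/30.
This works out to P = 47/162.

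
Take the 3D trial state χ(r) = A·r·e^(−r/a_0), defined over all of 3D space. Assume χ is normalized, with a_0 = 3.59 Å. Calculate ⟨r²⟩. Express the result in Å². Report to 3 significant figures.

⟨r^2⟩ ≈ 96.7 Å^2

The expectation value is the |χ|²-weighted average of r^2: ∫ r^2|χ|² 4πr² dr.
With ∫₀^∞ r^6 e^(−αr) dr = 6!/α^7, the ratio of the moment integral to the normalization integral gives ⟨r²⟩ = 15·a_0^2/2.
With a_0 = 3.59, ⟨r^2⟩ = 96.66.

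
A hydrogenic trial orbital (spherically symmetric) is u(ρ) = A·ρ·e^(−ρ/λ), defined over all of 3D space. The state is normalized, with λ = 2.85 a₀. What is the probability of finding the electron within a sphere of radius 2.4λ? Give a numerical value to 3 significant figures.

P ≈ 0.524

P = ∫ |u|² 4πρ² dρ over ρ ≤ 2.4λ.
The full normalization integral is A²·[3·π·λ^5] = 1, fixing A².
In terms of t = ρ/λ (A², 4π and the length scale all cancel between numerator and denominator), P = [∫_{0}^{2.4} t^4·e^(-2·t) dt] / [∫_{0}^{∞} t^4·e^(-2·t) dt].
With ∫ t^4·e^(-2·t) dt = -(t^4/2 + t^3 + 3·t^2/2 + 3·t/2 + 3/4)·e^(-2·t) + C, the region integral is ≈ 0.39281 and the full one is 3/4.
The region integral divided by the full integral gives P = 0.5237.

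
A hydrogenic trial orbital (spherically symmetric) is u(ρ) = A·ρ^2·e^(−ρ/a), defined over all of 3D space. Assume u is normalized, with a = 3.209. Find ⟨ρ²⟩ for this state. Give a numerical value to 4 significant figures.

⟨ρ^2⟩ ≈ 144.2

By definition ⟨ρ²⟩ = ∫ ρ^2 |u(ρ)|² 4πρ² dρ.
With ∫₀^∞ ρ^8 e^(−αρ) dρ = 8!/α^9, evaluating both integrals, ⟨ρ²⟩ = 14·a^2.
Putting a = 3.209 gives 144.17.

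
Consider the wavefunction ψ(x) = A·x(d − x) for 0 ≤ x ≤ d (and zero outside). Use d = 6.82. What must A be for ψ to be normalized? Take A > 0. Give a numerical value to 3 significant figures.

Normalization requires ∫|ψ|² dx = 1, integrated from 0 to d.
The integral (without the A² prefactor) comes out to d^5/30.
Hence A² = 1/[d^5/30].
With d = 6.82: A² = 0.002033 and A = 0.04509.

A ≈ 0.0451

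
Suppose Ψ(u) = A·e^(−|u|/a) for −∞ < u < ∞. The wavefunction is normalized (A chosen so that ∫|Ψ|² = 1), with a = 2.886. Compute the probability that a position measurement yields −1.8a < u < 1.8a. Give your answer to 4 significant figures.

|Ψ|² is the probability density, so P = ∫_{−1.8a}^{1.8a} |Ψ|² du.
With A² fixed by ∫|Ψ|² = 1, i.e. A² = (a)^(−1), substitute and integrate.
Both integrals are even about u = 0, so only the u ≥ 0 halves are needed (the factors of 2 cancel). Substituting t = u/a, A² and the length scale cancel in the ratio: P = ∫_{0}^{1.8} e^(-2·t) dt / ∫_{0}^{∞} e^(-2·t) dt.
Using ∫ e^(-2·t) dt = -e^(-2·t)/2, the numerator is 1/2 - e^(-18/5)/2 and the denominator is 1/2.
Taking the ratio, P = 0.97268.

P ≈ 0.9727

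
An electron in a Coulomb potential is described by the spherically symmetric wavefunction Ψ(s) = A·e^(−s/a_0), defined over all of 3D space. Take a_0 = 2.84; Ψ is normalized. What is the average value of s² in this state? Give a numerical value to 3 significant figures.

By definition ⟨s²⟩ = ∫ s^2 |Ψ(s)|² 4πs² ds.
Since the A² factors cancel between numerator and denominator, ⟨s²⟩ = 3·a_0^2.
With a_0 = 2.84, ⟨s^2⟩ = 24.20.

⟨s^2⟩ ≈ 24.2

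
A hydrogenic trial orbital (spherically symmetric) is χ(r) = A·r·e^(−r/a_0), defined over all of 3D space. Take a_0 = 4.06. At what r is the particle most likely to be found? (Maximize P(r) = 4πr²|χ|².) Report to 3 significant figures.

Set d/dr [P(r) = 4πr²|χ|²] = 0 and solve for r > 0.
Solving yields r = 2·a_0.
With a_0 = 4.06, the most probable radial distance is 8.120.

r ≈ 8.12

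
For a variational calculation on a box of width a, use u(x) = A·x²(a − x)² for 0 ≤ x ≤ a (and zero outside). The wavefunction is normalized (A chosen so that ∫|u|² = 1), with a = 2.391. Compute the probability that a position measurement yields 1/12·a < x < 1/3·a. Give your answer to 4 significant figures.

P ≈ 0.1445

|u|² is the probability density, so P = ∫_{1/12·a}^{1/3·a} |u|² dx.
With A² fixed by ∫|u|² = 1, i.e. A² = (a^9/630)^(−1), substitute and integrate.
Let t = x/a; then A² and the length scale cancel, so P = ∫_{1/12}^{1/3} t^4·(1 - t)^4 dt ÷ ∫_{0}^{1} t^4·(1 - t)^4 dt.
With ∫ t^4·(1 - t)^4 dt = t^5·(70·t^4 - 315·t^3 + 540·t^2 - 420·t + 126)/630 + C, the region integral is ≈ 0.000229311 and the full one is 1/630.
Evaluating gives P = 0.14447.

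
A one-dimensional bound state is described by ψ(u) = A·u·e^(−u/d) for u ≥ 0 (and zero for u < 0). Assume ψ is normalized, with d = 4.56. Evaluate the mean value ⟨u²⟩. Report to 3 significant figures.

⟨u²⟩ = ∫ u^2 |ψ|² du over the full domain.
Using ∫₀^∞ uⁿ e^(−αu) du = n!/αⁿ⁺¹, evaluating both integrals, ⟨u²⟩ = 3·d^2.
Putting d = 4.56 gives 62.38.

⟨u^2⟩ ≈ 62.4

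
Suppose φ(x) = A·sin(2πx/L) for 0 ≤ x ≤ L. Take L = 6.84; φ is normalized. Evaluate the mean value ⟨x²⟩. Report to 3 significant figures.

⟨x^2⟩ ≈ 15.0

The expectation value is the |φ|²-weighted average of x^2: ∫ x^2|φ|² dx.
The ratio of the moment integral to the normalization integral gives ⟨x²⟩ = -L^2/(8·π^2) + L^2/3.
Putting L = 6.84 gives 15.00.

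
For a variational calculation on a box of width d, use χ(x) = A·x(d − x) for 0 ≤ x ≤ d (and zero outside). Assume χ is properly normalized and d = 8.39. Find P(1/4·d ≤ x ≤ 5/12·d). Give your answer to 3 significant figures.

The probability is P = ∫ |χ|² dx over [1/4·d, 5/12·d].
With A² fixed by ∫|χ|² = 1, i.e. A² = (d^5/30)^(−1), substitute and integrate.
Let u = x/d; then A² and the length scale cancel, so P = ∫_{1/4}^{5/12} u^2·(1 - u)^2 du ÷ ∫_{0}^{1} u^2·(1 - u)^2 du.
An antiderivative of u^2·(1 - u)^2 is u^3·(6·u^2 - 15·u + 10)/30; evaluating from 1/4 to 5/12 gives ≈ 0.0081035, while the full integral is 1/30.
The result is P = 0.2431.

P ≈ 0.243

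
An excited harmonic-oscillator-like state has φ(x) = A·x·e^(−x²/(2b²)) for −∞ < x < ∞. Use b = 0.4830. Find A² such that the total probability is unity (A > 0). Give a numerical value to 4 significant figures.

Require ∫ |φ|² dx = 1 over the whole domain.
Carrying out the integral gives A² · √(π)·b^3/2.
Setting this equal to 1 gives A² = 1/(√(π)·b^3/2).
Substituting b = 0.4830 gives A² = 10.014, so A = 3.1645.

A^2 ≈ 10.01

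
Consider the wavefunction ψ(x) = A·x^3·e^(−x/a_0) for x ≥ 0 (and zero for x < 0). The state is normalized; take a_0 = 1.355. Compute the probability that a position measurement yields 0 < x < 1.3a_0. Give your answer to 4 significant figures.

P ≈ 0.01717

The probability is P = ∫ |ψ|² dx over [0, 1.3a_0].
Since A² = 1/(45·a_0^7/8), this is the region integral divided by the full normalization integral.
In terms of u = x/a_0 (A² and the length scale cancel between numerator and denominator), P = [∫_{0}^{1.3} u^6·e^(-2·u) du] / [∫_{0}^{∞} u^6·e^(-2·u) du].
An antiderivative of u^6·e^(-2·u) is -(4·u^6 + 12·u^5 + 30·u^4 + 60·u^3 + 90·u^2 + 90·u + 45)·e^(-2·u)/8; evaluating from 0 to 1.3 gives ≈ 0.0965818, while the full integral is 45/8.
Taking the ratio, P = 0.017170.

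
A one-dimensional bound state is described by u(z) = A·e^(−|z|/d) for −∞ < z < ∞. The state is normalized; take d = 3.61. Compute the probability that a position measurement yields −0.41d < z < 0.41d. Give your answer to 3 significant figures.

P ≈ 0.560

P = ∫_{−0.41d}^{0.41d} |u(z)|² dz.
With A² fixed by ∫|u|² = 1, i.e. A² = (d)^(−1), substitute and integrate.
By symmetry take twice the z ≥ 0 contribution in numerator and denominator; the 2's cancel. In terms of t = z/d (A² and the length scale cancel between numerator and denominator), P = [∫_{0}^{0.41} e^(-2·t) dt] / [∫_{0}^{∞} e^(-2·t) dt].
Using ∫ e^(-2·t) dt = -e^(-2·t)/2, the numerator is 1/2 - e^(-41/50)/2 and the denominator is 1/2.
This works out to P = 0.5596.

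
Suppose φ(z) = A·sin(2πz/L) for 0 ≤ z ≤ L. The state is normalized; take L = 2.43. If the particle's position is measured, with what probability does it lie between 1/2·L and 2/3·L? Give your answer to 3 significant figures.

|φ|² is the probability density, so P = ∫_{1/2·L}^{2/3·L} |φ|² dz.
The normalization integral ∫|φ|²dz over the whole domain equals L/2·A², and A² cancels in the ratio.
Let u = z/L; then A² and the length scale cancel, so P = ∫_{1/2}^{2/3} sin(2·π·u)^2 du ÷ ∫_{0}^{1} sin(2·π·u)^2 du.
An antiderivative of sin(2·π·u)^2 is u/2 - sin(4·π·u)/(8·π); evaluating from 1/2 to 2/3 gives -√(3)/(16·π) + 1/12, while the full integral is 1/2.
Evaluating gives P = (-√(3)/8 + π/6)/π.

P ≈ 0.0978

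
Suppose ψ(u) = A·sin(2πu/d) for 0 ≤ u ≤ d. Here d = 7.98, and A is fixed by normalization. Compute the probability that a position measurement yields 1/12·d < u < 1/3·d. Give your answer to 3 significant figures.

P ≈ 0.388

P = ∫_{1/12·d}^{1/3·d} |ψ(u)|² du.
Since A² = 1/(d/2), this is the region integral divided by the full normalization integral.
Substituting t = u/d, A² and the length scale cancel in the ratio: P = ∫_{1/12}^{1/3} sin(2·π·t)^2 dt / ∫_{0}^{1} sin(2·π·t)^2 dt.
An antiderivative of sin(2·π·t)^2 is t/2 - sin(4·π·t)/(8·π); evaluating from 1/12 to 1/3 gives √(3)/(8·π) + 1/8, while the full integral is 1/2.
Taking the ratio, P = (√(3) + π)/(4·π).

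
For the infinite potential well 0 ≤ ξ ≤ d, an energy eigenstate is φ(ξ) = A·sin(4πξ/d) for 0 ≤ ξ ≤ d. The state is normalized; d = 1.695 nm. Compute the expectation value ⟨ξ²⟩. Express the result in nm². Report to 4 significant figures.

⟨ξ²⟩ = ∫ ξ^2 |φ|² dξ over the full domain.
Using sin²θ = (1 − cos 2θ)/2, the ratio of the moment integral to the normalization integral gives ⟨ξ²⟩ = -d^2/(32·π^2) + d^2/3.
Putting d = 1.695 gives 0.94858.

⟨ξ^2⟩ ≈ 0.9486 nm^2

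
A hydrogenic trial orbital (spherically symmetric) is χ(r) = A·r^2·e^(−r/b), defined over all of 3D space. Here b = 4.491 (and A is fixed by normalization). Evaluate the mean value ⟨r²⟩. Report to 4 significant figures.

⟨r^2⟩ ≈ 282.4

By definition ⟨r²⟩ = ∫ r^2 |χ(r)|² 4πr² dr.
The ratio of the moment integral to the normalization integral gives ⟨r²⟩ = 14·b^2.
With b = 4.491, ⟨r^2⟩ = 282.37.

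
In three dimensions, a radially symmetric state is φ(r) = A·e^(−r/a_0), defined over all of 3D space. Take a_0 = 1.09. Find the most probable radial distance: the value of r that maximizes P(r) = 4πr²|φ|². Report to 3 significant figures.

r ≈ 1.09

The maximum of P(r) = 4πr²|φ|² occurs where its derivative vanishes.
This gives r = a_0.
With a_0 = 1.09, the most probable radial distance is 1.090.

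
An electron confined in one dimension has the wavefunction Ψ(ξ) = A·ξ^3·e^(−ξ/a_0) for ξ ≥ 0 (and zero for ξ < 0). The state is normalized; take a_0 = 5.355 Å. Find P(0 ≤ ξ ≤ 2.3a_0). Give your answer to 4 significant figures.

|Ψ|² is the probability density, so P = ∫_{0}^{2.3a_0} |Ψ|² dξ.
With A² fixed by ∫|Ψ|² = 1, i.e. A² = (45·a_0^7/8)^(−1), substitute and integrate.
In terms of u = ξ/a_0 (A² and the length scale cancel between numerator and denominator), P = [∫_{0}^{2.3} u^6·e^(-2·u) du] / [∫_{0}^{∞} u^6·e^(-2·u) du].
Using ∫ u^6·e^(-2·u) du = -(4·u^6 + 12·u^5 + 30·u^4 + 60·u^3 + 90·u^2 + 90·u + 45)·e^(-2·u)/8, the numerator is ≈ 1.02359 and the denominator is 45/8.
Evaluating gives P = 0.18197.

P ≈ 0.1820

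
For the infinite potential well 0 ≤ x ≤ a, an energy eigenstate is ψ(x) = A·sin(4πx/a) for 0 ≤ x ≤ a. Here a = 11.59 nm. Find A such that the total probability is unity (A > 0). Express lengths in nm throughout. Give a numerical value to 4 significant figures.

We need A² ∫|f|² dx = 1, taking the integral from 0 to a.
With ψ = A·sin(4πx/a), the integral evaluates to A²·[a/2].
So A² = (a/2)^(−1).
With a = 11.59: A² = 0.17256 and A = 0.41541.

A ≈ 0.4154 nm^(-1/2)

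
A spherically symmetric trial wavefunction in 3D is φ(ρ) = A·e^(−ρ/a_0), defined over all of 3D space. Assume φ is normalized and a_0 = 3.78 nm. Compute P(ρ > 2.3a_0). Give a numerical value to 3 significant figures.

P ≈ 0.163

Integrate the radial probability density 4πρ²|φ|² over ρ > 2.3a_0.
Normalization gives A² = 1/(π·a_0^3).
In terms of u = ρ/a_0 (A², 4π and the length scale all cancel between numerator and denominator), P = [∫_{2.3}^{∞} u^2·e^(-2·u) du] / [∫_{0}^{∞} u^2·e^(-2·u) du].
Using ∫ u^2·e^(-2·u) du = -(2·u^2 + 2·u + 1)·e^(-2·u)/4, the numerator is 809·e^(-23/5)/200 and the denominator is 1/4.
The region integral divided by the full integral gives P = 0.1626.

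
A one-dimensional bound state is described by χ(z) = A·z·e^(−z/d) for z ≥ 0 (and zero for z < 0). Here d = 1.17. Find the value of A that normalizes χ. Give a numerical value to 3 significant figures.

Normalization requires ∫|χ|² dz = 1, integrated from 0 to ∞.
Carrying out the integral gives A² · d^3/4.
Setting this equal to 1 gives A² = 1/(d^3/4).
Substituting d = 1.17 gives A² = 2.497, so A = 1.580.

A ≈ 1.58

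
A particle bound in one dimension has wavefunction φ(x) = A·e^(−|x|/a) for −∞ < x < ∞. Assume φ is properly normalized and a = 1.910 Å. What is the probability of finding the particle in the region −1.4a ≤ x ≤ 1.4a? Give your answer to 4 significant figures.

P ≈ 0.9392

P = ∫_{−1.4a}^{1.4a} |φ(x)|² dx.
Since A² = 1/(a), this is the region integral divided by the full normalization integral.
By symmetry take twice the x ≥ 0 contribution in numerator and denominator; the 2's cancel. In terms of u = x/a (A² and the length scale cancel between numerator and denominator), P = [∫_{0}^{1.4} e^(-2·u) du] / [∫_{0}^{∞} e^(-2·u) du].
Using ∫ e^(-2·u) du = -e^(-2·u)/2, the numerator is 1/2 - e^(-14/5)/2 and the denominator is 1/2.
Evaluating gives P = 0.93919.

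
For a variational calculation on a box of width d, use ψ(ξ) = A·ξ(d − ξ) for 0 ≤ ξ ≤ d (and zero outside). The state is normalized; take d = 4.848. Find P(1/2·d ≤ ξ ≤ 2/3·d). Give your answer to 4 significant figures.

P ≈ 0.2901

|ψ|² is the probability density, so P = ∫_{1/2·d}^{2/3·d} |ψ|² dξ.
With A² fixed by ∫|ψ|² = 1, i.e. A² = (d^5/30)^(−1), substitute and integrate.
In terms of u = ξ/d (A² and the length scale cancel between numerator and denominator), P = [∫_{1/2}^{2/3} u^2·(1 - u)^2 du] / [∫_{0}^{1} u^2·(1 - u)^2 du].
Using ∫ u^2·(1 - u)^2 du = u^3·(6·u^2 - 15·u + 10)/30, the numerator is 47/4860 and the denominator is 1/30.
Evaluating gives P = 47/162.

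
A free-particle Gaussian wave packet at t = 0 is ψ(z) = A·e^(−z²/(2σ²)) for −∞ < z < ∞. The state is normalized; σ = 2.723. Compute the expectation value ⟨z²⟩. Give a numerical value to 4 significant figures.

⟨z^2⟩ ≈ 3.707

⟨z²⟩ = ∫ z^2 |ψ|² dz over the full domain.
Using the Gaussian integral ∫_{−∞}^{∞} e^(−αz²) dz = √(π/α), evaluating both integrals, ⟨z²⟩ = σ^2/2.
Putting σ = 2.723 gives 3.7074.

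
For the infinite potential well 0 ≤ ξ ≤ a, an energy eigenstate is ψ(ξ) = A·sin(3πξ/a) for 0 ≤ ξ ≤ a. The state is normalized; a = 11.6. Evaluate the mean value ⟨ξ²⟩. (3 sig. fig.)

⟨ξ²⟩ = ∫ ξ^2 |ψ|² dξ over the full domain.
Using sin²θ = (1 − cos 2θ)/2, evaluating both integrals, ⟨ξ²⟩ = -a^2/(18·π^2) + a^2/3.
With a = 11.6, ⟨ξ^2⟩ = 44.10.

⟨ξ^2⟩ ≈ 44.1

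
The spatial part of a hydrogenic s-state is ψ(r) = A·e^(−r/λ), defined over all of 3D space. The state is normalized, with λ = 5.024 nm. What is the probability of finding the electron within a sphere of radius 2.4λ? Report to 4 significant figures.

P = ∫ |ψ|² 4πr² dr over r ≤ 2.4λ.
A² is fixed by ∫₀^∞ 4πr²|ψ|² dr = 1, i.e. A² = (π·λ^3)^(−1).
Let u = r/λ; then A², 4π and the length scale all cancel, so P = ∫_{0}^{2.4} u^2·e^(-2·u) du ÷ ∫_{0}^{∞} u^2·e^(-2·u) du.
Using ∫ u^2·e^(-2·u) du = -(2·u^2 + 2·u + 1)·e^(-2·u)/4, the numerator is 1/4 - 433·e^(-24/5)/100 and the denominator is 1/4.
Taking the ratio yields P = 0.85746.

P ≈ 0.8575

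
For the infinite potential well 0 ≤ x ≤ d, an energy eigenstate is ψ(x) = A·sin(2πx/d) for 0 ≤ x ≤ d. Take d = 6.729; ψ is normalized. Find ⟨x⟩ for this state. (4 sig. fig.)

By definition ⟨x⟩ = ∫ x |ψ(x)|² dx.
Using sin²θ = (1 − cos 2θ)/2, evaluating both integrals, ⟨x⟩ = d/2.
Putting d = 6.729 gives 3.3645.

⟨x⟩ ≈ 3.365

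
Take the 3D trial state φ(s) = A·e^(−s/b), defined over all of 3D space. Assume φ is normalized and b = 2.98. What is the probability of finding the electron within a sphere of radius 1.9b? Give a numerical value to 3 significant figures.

P ≈ 0.731

P = ∫ |φ|² 4πs² ds over s ≤ 1.9b.
The full normalization integral is A²·[π·b^3] = 1, fixing A².
In terms of u = s/b (A², 4π and the length scale all cancel between numerator and denominator), P = [∫_{0}^{1.9} u^2·e^(-2·u) du] / [∫_{0}^{∞} u^2·e^(-2·u) du].
An antiderivative of u^2·e^(-2·u) is -(2·u^2 + 2·u + 1)·e^(-2·u)/4; evaluating from 0 to 1.9 gives 1/4 - 601·e^(-19/5)/200, while the full integral is 1/4.
The region integral divided by the full integral gives P = 0.7311.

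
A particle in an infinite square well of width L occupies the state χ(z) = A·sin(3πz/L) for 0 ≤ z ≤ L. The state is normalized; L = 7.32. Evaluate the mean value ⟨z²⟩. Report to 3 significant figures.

⟨z^2⟩ ≈ 17.6

⟨z²⟩ = ∫ z^2 |χ|² dz over the full domain.
Using sin²θ = (1 − cos 2θ)/2, since the A² factors cancel between numerator and denominator, ⟨z²⟩ = -L^2/(18·π^2) + L^2/3.
Putting L = 7.32 gives 17.56.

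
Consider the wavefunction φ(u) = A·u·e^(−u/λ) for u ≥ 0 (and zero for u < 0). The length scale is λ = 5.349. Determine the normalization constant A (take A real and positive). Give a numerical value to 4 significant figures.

Normalization requires ∫|φ|² du = 1, integrated from 0 to ∞.
Using ∫₀^∞ uⁿ e^(−αu) du = n!/αⁿ⁺¹, the integral (without the A² prefactor) comes out to λ^3/4.
Setting this equal to 1 gives A² = 1/(λ^3/4).
With λ = 5.349: A² = 0.026136 and A = 0.16167.

A ≈ 0.1617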